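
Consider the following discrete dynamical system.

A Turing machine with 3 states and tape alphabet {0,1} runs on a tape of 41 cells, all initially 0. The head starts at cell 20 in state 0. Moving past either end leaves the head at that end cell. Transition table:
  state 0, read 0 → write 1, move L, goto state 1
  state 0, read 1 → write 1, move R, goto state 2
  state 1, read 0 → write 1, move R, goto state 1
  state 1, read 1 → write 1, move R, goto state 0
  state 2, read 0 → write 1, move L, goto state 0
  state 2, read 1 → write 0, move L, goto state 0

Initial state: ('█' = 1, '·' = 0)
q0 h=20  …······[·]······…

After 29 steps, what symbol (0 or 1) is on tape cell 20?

step 0: q0 h=20  …······[·]······…
step 1: q1 h=19  …······[·]█·····…
step 2: q1 h=20  …·····█[█]······…
step 3: q0 h=21  …····██[·]······…
step 4: q1 h=20  …·····█[█]█·····…
step 5: q0 h=21  …····██[█]······…
step 6: q2 h=22  …···███[·]······…
step 7: q0 h=21  …····██[█]█·····…
step 8: q2 h=22  …···███[█]······…
step 9: q0 h=21  …····██[█]······…
step 10: q2 h=22  …···███[·]······…
step 11: q0 h=21  …····██[█]█·····…
step 12: q2 h=22  …···███[█]······…
step 13: q0 h=21  …····██[█]······…
step 14: q2 h=22  …···███[·]······…
step 15: q0 h=21  …····██[█]█·····…
step 16: q2 h=22  …···███[█]······…
step 17: q0 h=21  …····██[█]······…
step 18: q2 h=22  …···███[·]······…
step 19: q0 h=21  …····██[█]█·····…
step 20: q2 h=22  …···███[█]······…
step 21: q0 h=21  …····██[█]······…
step 22: q2 h=22  …···███[·]······…
step 23: q0 h=21  …····██[█]█·····…
step 24: q2 h=22  …···███[█]······…
step 25: q0 h=21  …····██[█]······…
step 26: q2 h=22  …···███[·]······…
step 27: q0 h=21  …····██[█]█·····…
step 28: q2 h=22  …···███[█]······…
step 29: q0 h=21  …····██[█]······…

1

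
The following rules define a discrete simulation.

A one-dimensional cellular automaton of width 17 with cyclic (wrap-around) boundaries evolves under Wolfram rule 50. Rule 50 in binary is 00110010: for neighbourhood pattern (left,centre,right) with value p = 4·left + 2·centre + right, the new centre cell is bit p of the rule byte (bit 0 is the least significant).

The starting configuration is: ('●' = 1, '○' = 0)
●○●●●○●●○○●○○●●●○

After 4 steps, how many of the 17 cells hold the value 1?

[0] ●○●●●○●●○○●○○●●●○
[1] ○●○○○●○○●●○●●○○○●
[2] ●○●○●○●●○○●○○●○●○
[3] ○●○●○●○○●●○●●○●○●
[4] ●○●○●○●●○○●○○●○●○

8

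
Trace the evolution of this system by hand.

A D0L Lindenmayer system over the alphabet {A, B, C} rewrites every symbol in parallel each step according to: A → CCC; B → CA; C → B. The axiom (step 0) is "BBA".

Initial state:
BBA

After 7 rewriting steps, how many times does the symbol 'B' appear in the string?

k=0  BBA
k=1  CACACCC
k=2  BCCCBCCCBBB
k=3  CABBBCABBBCACACA
k=4  BCCCCACACABCCCCACACABCCCBCCCBCCC
k=5  CABBBBCCCBCCCBCCCCABBBBCCCBCCCBCCCCABBBCABBBCABBB
k=6  BCCCCACACACABBBCABBBCABBBBCCCCACACACABBBCABBBCABBBBCCCCACACABCCCCACACABCCCCACACA
k=7  CABBBBCCCBCCCBCCCBCCCCACACABCCCCACACABCCCCACACACABBBBCCCBC…CCACACACABBBBCCCBCCCBCCCCABBBBCCCBCCCBCCCCABBBBCCCBCCCBCCC  (len 145)

36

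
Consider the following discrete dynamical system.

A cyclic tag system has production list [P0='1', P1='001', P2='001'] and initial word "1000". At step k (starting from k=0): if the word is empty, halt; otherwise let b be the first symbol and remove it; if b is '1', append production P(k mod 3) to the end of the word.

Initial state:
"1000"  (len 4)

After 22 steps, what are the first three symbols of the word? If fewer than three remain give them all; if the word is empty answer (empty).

step 0: "1000"  (len 4)
step 1: "0001"  (len 4)
step 2: "001"  (len 3)
step 3: "01"  (len 2)
step 4: "1"  (len 1)
step 5: "001"  (len 3)
step 6: "01"  (len 2)
step 7: "1"  (len 1)
step 8: "001"  (len 3)
step 9: "01"  (len 2)
step 10: "1"  (len 1)
step 11: "001"  (len 3)
step 12: "01"  (len 2)
step 13: "1"  (len 1)
step 14: "001"  (len 3)
step 15: "01"  (len 2)
step 16: "1"  (len 1)
step 17: "001"  (len 3)
step 18: "01"  (len 2)
step 19: "1"  (len 1)
step 20: "001"  (len 3)
step 21: "01"  (len 2)
step 22: "1"  (len 1)

1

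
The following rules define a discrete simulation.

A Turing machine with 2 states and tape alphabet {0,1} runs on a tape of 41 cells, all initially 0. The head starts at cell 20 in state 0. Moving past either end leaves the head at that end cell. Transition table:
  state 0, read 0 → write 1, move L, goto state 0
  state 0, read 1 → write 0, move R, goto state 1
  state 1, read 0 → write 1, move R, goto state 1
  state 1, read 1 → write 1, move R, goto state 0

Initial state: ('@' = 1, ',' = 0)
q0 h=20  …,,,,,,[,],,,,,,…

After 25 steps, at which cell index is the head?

step 0: q0 h=20  …,,,,,,[,],,,,,,…
step 1: q0 h=19  …,,,,,,[,]@,,,,,…
step 2: q0 h=18  …,,,,,,[,]@@,,,,…
step 3: q0 h=17  …,,,,,,[,]@@@,,,…
step 4: q0 h=16  …,,,,,,[,]@@@@,,…
step 5: q0 h=15  …,,,,,,[,]@@@@@,…
step 6: q0 h=14  …,,,,,,[,]@@@@@@…
step 7: q0 h=13  …,,,,,,[,]@@@@@@…
step 8: q0 h=12  …,,,,,,[,]@@@@@@…
step 9: q0 h=11  …,,,,,,[,]@@@@@@…
step 10: q0 h=10  …,,,,,,[,]@@@@@@…
step 11: q0 h= 9  …,,,,,,[,]@@@@@@…
step 12: q0 h= 8  …,,,,,,[,]@@@@@@…
step 13: q0 h= 7  …,,,,,,[,]@@@@@@…
step 14: q0 h= 6  |,,,,,,[,]@@@@@@…
step 15: q0 h= 5  |,,,,,[,]@@@@@@…
step 16: q0 h= 4  |,,,,[,]@@@@@@…
step 17: q0 h= 3  |,,,[,]@@@@@@…
step 18: q0 h= 2  |,,[,]@@@@@@…
step 19: q0 h= 1  |,[,]@@@@@@…
step 20: q0 h= 0  |[,]@@@@@@…
step 21: q0 h= 0  |[@]@@@@@@…
step 22: q1 h= 1  |,[@]@@@@@@…
step 23: q0 h= 2  |,@[@]@@@@@@…
step 24: q1 h= 3  |,@,[@]@@@@@@…
step 25: q0 h= 4  |,@,@[@]@@@@@@…

4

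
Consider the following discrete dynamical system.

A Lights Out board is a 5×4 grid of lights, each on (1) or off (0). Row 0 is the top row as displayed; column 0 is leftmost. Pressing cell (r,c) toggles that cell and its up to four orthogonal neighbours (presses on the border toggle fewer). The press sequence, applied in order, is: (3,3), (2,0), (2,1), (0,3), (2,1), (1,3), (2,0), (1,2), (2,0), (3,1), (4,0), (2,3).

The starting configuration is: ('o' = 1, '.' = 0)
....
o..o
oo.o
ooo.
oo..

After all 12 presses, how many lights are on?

6

0) ....
o..o
oo.o
ooo.
oo..
1) ....
o..o
oo..
oo.o
oo.o
2) ....
...o
....
.o.o
oo.o
3) ....
.o.o
ooo.
...o
oo.o
4) ..oo
.o..
ooo.
...o
oo.o
5) ..oo
....
....
.o.o
oo.o
6) ..o.
..oo
...o
.o.o
oo.o
7) ..o.
o.oo
oo.o
oo.o
oo.o
8) ....
oo..
oooo
oo.o
oo.o
9) ....
.o..
..oo
.o.o
oo.o
10) ....
.o..
.ooo
o.oo
o..o
11) ....
.o..
.ooo
..oo
.o.o
12) ....
.o.o
.o..
..o.
.o.o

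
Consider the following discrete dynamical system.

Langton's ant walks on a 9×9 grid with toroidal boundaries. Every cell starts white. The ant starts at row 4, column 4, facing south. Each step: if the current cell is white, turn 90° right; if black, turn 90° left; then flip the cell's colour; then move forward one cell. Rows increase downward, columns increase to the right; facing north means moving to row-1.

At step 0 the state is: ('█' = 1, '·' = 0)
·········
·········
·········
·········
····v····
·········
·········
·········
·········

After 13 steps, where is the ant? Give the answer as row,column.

gen 0: ·········
·········
·········
·········
····v····
·········
·········
·········
·········
gen 1: ·········
·········
·········
·········
···<█····
·········
·········
·········
·········
gen 2: ·········
·········
·········
···^·····
···██····
·········
·········
·········
·········
gen 3: ·········
·········
·········
···█>····
···██····
·········
·········
·········
·········
gen 4: ·········
·········
·········
···██····
···█v····
·········
·········
·········
·········
gen 5: ·········
·········
·········
···██····
···█·>···
·········
·········
·········
·········
gen 6: ·········
·········
·········
···██····
···█·█···
·····v···
·········
·········
·········
gen 7: ·········
·········
·········
···██····
···█·█···
····<█···
·········
·········
·········
gen 8: ·········
·········
·········
···██····
···█^█···
····██···
·········
·········
·········
gen 9: ·········
·········
·········
···██····
···██>···
····██···
·········
·········
·········
gen 10: ·········
·········
·········
···██^···
···██····
····██···
·········
·········
·········
gen 11: ·········
·········
·········
···███>··
···██····
····██···
·········
·········
·········
gen 12: ·········
·········
·········
···████··
···██·v··
····██···
·········
·········
·········
gen 13: ·········
·········
·········
···████··
···██<█··
····██···
·········
·········
·········

4,5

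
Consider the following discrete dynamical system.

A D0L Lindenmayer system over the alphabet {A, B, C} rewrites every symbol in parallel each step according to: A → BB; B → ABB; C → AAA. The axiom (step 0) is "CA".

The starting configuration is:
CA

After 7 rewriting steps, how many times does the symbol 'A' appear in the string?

step 0: CA
step 1: AAABB
step 2: BBBBBBABBABB
step 3: ABBABBABBABBABBABBBBABBABBBBABBABB
step 4: BBABBABBBBABBABBBBABBABBBBABBABBBBABBABBBBABBABBABBABBBBABBABBBBABBABBABBABBBBABBABBBBABBABB
step 5: ABBABBBBABBABBBBABBABBABBABBBBABBABBBBABBABBABBABBBBABBABB…ABBABBBBABBABBABBABBBBABBABBBBABBABBABBABBBBABBABBBBABBABB  (len 252)
step 6: BBABBABBBBABBABBABBABBBBABBABBBBABBABBABBABBBBABBABBBBABBA…ABBABBBBABBABBABBABBBBABBABBBBABBABBABBABBBBABBABBBBABBABB  (len 688)
step 7: ABBABBBBABBABBBBABBABBABBABBBBABBABBBBABBABBBBABBABBBBABBA…ABBABBBBABBABBABBABBBBABBABBBBABBABBABBABBBBABBABBBBABBABB  (len 1880)

504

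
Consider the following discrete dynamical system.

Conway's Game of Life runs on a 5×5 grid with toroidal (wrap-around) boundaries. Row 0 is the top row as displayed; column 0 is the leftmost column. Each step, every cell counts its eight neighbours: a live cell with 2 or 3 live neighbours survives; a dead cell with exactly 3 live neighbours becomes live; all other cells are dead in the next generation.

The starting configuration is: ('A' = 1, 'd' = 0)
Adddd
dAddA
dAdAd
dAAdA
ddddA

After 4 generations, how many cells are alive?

[0] Adddd
dAddA
dAdAd
dAAdA
ddddA
[1] AdddA
dAAdA
dAdAA
dAAdA
dAdAA
[2] ddddd
dAAdd
ddddA
dAddd
dAddd
[3] dAAdd
ddddd
AAAdd
Adddd
ddddd
[4] ddddd
Adddd
AAddd
Adddd
dAddd

5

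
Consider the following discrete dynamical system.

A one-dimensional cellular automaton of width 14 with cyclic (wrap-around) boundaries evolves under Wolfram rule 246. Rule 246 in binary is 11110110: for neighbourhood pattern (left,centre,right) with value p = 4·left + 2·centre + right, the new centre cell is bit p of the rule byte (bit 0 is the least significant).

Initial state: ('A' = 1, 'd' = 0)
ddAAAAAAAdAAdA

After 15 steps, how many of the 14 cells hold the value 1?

12

step 0: ddAAAAAAAdAAdA
step 1: AAdAAAAAAAdAAA
step 2: AAAdAAAAAAAdAA
step 3: AAAAdAAAAAAAdA
step 4: AAAAAdAAAAAAAd
step 5: dAAAAAdAAAAAAA
step 6: AdAAAAAdAAAAAA
step 7: AAdAAAAAdAAAAA
step 8: AAAdAAAAAdAAAA
step 9: AAAAdAAAAAdAAA
step 10: AAAAAdAAAAAdAA
step 11: AAAAAAdAAAAAdA
step 12: AAAAAAAdAAAAAd
step 13: dAAAAAAAdAAAAA
step 14: AdAAAAAAAdAAAA
step 15: AAdAAAAAAAdAAA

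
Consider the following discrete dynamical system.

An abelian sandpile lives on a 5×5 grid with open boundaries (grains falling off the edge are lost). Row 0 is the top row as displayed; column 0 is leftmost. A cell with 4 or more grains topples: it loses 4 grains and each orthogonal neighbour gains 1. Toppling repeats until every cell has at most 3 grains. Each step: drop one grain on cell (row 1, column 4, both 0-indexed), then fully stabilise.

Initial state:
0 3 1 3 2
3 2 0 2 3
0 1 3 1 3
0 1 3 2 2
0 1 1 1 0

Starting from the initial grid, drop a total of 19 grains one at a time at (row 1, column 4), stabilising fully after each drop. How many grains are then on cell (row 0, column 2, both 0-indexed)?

1

[0] 0 3 1 3 2
3 2 0 2 3
0 1 3 1 3
0 1 3 2 2
0 1 1 1 0
[1] 0 3 1 3 3
3 2 0 3 1
0 1 3 2 0
0 1 3 2 3
0 1 1 1 0
[2] 0 3 1 3 3
3 2 0 3 2
0 1 3 2 0
0 1 3 2 3
0 1 1 1 0
[3] 0 3 1 3 3
3 2 0 3 3
0 1 3 2 0
0 1 3 2 3
0 1 1 1 0
[4] 0 3 2 1 1
3 2 1 1 2
0 1 3 3 1
0 1 3 2 3
0 1 1 1 0
[5] 0 3 2 1 1
3 2 1 1 3
0 1 3 3 1
0 1 3 2 3
0 1 1 1 0
[6] 0 3 2 1 2
3 2 1 2 0
0 1 3 3 2
0 1 3 2 3
0 1 1 1 0
[7] 0 3 2 1 2
3 2 1 2 1
0 1 3 3 2
0 1 3 2 3
0 1 1 1 0
[8] 0 3 2 1 2
3 2 1 2 2
0 1 3 3 2
0 1 3 2 3
0 1 1 1 0
[9] 0 3 2 1 2
3 2 1 2 3
0 1 3 3 2
0 1 3 2 3
0 1 1 1 0
[10] 0 3 2 1 3
3 2 1 3 0
0 1 3 3 3
0 1 3 2 3
0 1 1 1 0
[11] 0 3 2 1 3
3 2 1 3 1
0 1 3 3 3
0 1 3 2 3
0 1 1 1 0
[12] 0 3 2 1 3
3 2 1 3 2
0 1 3 3 3
0 1 3 2 3
0 1 1 1 0
[13] 0 3 2 1 3
3 2 1 3 3
0 1 3 3 3
0 1 3 2 3
0 1 1 1 0
[14] 0 3 2 3 0
3 2 3 1 3
0 2 1 3 2
0 2 1 1 1
0 1 2 2 1
[15] 0 3 2 3 1
3 2 3 2 0
0 2 1 3 3
0 2 1 1 1
0 1 2 2 1
[16] 0 3 2 3 1
3 2 3 2 1
0 2 1 3 3
0 2 1 1 1
0 1 2 2 1
[17] 0 3 2 3 1
3 2 3 2 2
0 2 1 3 3
0 2 1 1 1
0 1 2 2 1
[18] 0 3 2 3 1
3 2 3 2 3
0 2 1 3 3
0 2 1 1 1
0 1 2 2 1
[19] 2 1 1 1 3
0 1 2 2 2
1 3 3 1 1
0 2 1 2 2
0 1 2 2 1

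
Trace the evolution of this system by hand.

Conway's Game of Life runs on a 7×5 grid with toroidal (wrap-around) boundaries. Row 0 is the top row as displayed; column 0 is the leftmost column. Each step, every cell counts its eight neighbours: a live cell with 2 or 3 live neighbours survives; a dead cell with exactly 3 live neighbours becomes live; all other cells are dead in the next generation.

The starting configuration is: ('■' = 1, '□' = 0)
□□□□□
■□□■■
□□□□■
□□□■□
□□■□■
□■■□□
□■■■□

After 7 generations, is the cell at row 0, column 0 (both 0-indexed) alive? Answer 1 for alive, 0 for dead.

step 0: □□□□□
■□□■■
□□□□■
□□□■□
□□■□■
□■■□□
□■■■□
step 1: ■■□□□
■□□■■
■□□□□
□□□■■
□■■□□
■□□□□
□■□■□
step 2: □■□■□
□□□□□
■□□□□
■■■■■
■■■■■
■□□□□
□■■□■
step 3: ■■□■□
□□□□□
■□■■□
□□□□□
□□□□□
□□□□□
□■■■■
step 4: ■■□■□
■□□■□
□□□□□
□□□□□
□□□□□
□□■■□
□■□■■
step 5: □■□■□
■■■□□
□□□□□
□□□□□
□□□□□
□□■■■
□■□□□
step 6: □□□□□
■■■□□
□■□□□
□□□□□
□□□■□
□□■■□
■■□□■
step 7: □□■□■
■■■□□
■■■□□
□□□□□
□□■■□
■■■■□
■■■■■

0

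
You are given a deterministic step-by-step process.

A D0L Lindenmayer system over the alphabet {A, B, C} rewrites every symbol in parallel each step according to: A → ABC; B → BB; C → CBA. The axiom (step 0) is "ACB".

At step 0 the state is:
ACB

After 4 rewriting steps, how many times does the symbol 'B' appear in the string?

0) ACB
1) ABCCBABB
2) ABCBBCBACBABBABCBBBB
3) ABCBBCBABBBBCBABBABCCBABBABCBBBBABCBBCBABBBBBBBB
4) ABCBBCBABBBBCBABBABCBBBBBBBBCBABBABCBBBBABCBBCBACBABBABCBBBBABCBBCBABBBBBBBBABCBBCBABBBBCBABBABCBBBBBBBBBBBBBBBB

80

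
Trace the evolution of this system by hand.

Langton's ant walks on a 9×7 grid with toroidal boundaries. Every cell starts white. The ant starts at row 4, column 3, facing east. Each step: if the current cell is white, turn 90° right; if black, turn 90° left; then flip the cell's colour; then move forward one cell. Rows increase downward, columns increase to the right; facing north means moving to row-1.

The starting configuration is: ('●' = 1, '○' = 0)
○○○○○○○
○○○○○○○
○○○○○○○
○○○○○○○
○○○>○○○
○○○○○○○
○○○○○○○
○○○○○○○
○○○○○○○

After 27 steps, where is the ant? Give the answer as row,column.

2,0

[0] ○○○○○○○
○○○○○○○
○○○○○○○
○○○○○○○
○○○>○○○
○○○○○○○
○○○○○○○
○○○○○○○
○○○○○○○
[1] ○○○○○○○
○○○○○○○
○○○○○○○
○○○○○○○
○○○●○○○
○○○v○○○
○○○○○○○
○○○○○○○
○○○○○○○
[2] ○○○○○○○
○○○○○○○
○○○○○○○
○○○○○○○
○○○●○○○
○○<●○○○
○○○○○○○
○○○○○○○
○○○○○○○
[3] ○○○○○○○
○○○○○○○
○○○○○○○
○○○○○○○
○○^●○○○
○○●●○○○
○○○○○○○
○○○○○○○
○○○○○○○
[4] ○○○○○○○
○○○○○○○
○○○○○○○
○○○○○○○
○○●>○○○
○○●●○○○
○○○○○○○
○○○○○○○
○○○○○○○
[5] ○○○○○○○
○○○○○○○
○○○○○○○
○○○^○○○
○○●○○○○
○○●●○○○
○○○○○○○
○○○○○○○
○○○○○○○
[6] ○○○○○○○
○○○○○○○
○○○○○○○
○○○●>○○
○○●○○○○
○○●●○○○
○○○○○○○
○○○○○○○
○○○○○○○
[7] ○○○○○○○
○○○○○○○
○○○○○○○
○○○●●○○
○○●○v○○
○○●●○○○
○○○○○○○
○○○○○○○
○○○○○○○
[8] ○○○○○○○
○○○○○○○
○○○○○○○
○○○●●○○
○○●<●○○
○○●●○○○
○○○○○○○
○○○○○○○
○○○○○○○
[9] ○○○○○○○
○○○○○○○
○○○○○○○
○○○^●○○
○○●●●○○
○○●●○○○
○○○○○○○
○○○○○○○
○○○○○○○
[10] ○○○○○○○
○○○○○○○
○○○○○○○
○○<○●○○
○○●●●○○
○○●●○○○
○○○○○○○
○○○○○○○
○○○○○○○
[11] ○○○○○○○
○○○○○○○
○○^○○○○
○○●○●○○
○○●●●○○
○○●●○○○
○○○○○○○
○○○○○○○
○○○○○○○
[12] ○○○○○○○
○○○○○○○
○○●>○○○
○○●○●○○
○○●●●○○
○○●●○○○
○○○○○○○
○○○○○○○
○○○○○○○
[13] ○○○○○○○
○○○○○○○
○○●●○○○
○○●v●○○
○○●●●○○
○○●●○○○
○○○○○○○
○○○○○○○
○○○○○○○
[14] ○○○○○○○
○○○○○○○
○○●●○○○
○○<●●○○
○○●●●○○
○○●●○○○
○○○○○○○
○○○○○○○
○○○○○○○
[15] ○○○○○○○
○○○○○○○
○○●●○○○
○○○●●○○
○○v●●○○
○○●●○○○
○○○○○○○
○○○○○○○
○○○○○○○
[16] ○○○○○○○
○○○○○○○
○○●●○○○
○○○●●○○
○○○>●○○
○○●●○○○
○○○○○○○
○○○○○○○
○○○○○○○
[17] ○○○○○○○
○○○○○○○
○○●●○○○
○○○^●○○
○○○○●○○
○○●●○○○
○○○○○○○
○○○○○○○
○○○○○○○
[18] ○○○○○○○
○○○○○○○
○○●●○○○
○○<○●○○
○○○○●○○
○○●●○○○
○○○○○○○
○○○○○○○
○○○○○○○
[19] ○○○○○○○
○○○○○○○
○○^●○○○
○○●○●○○
○○○○●○○
○○●●○○○
○○○○○○○
○○○○○○○
○○○○○○○
[20] ○○○○○○○
○○○○○○○
○<○●○○○
○○●○●○○
○○○○●○○
○○●●○○○
○○○○○○○
○○○○○○○
○○○○○○○
[21] ○○○○○○○
○^○○○○○
○●○●○○○
○○●○●○○
○○○○●○○
○○●●○○○
○○○○○○○
○○○○○○○
○○○○○○○
[22] ○○○○○○○
○●>○○○○
○●○●○○○
○○●○●○○
○○○○●○○
○○●●○○○
○○○○○○○
○○○○○○○
○○○○○○○
[23] ○○○○○○○
○●●○○○○
○●v●○○○
○○●○●○○
○○○○●○○
○○●●○○○
○○○○○○○
○○○○○○○
○○○○○○○
[24] ○○○○○○○
○●●○○○○
○<●●○○○
○○●○●○○
○○○○●○○
○○●●○○○
○○○○○○○
○○○○○○○
○○○○○○○
[25] ○○○○○○○
○●●○○○○
○○●●○○○
○v●○●○○
○○○○●○○
○○●●○○○
○○○○○○○
○○○○○○○
○○○○○○○
[26] ○○○○○○○
○●●○○○○
○○●●○○○
<●●○●○○
○○○○●○○
○○●●○○○
○○○○○○○
○○○○○○○
○○○○○○○
[27] ○○○○○○○
○●●○○○○
^○●●○○○
●●●○●○○
○○○○●○○
○○●●○○○
○○○○○○○
○○○○○○○
○○○○○○○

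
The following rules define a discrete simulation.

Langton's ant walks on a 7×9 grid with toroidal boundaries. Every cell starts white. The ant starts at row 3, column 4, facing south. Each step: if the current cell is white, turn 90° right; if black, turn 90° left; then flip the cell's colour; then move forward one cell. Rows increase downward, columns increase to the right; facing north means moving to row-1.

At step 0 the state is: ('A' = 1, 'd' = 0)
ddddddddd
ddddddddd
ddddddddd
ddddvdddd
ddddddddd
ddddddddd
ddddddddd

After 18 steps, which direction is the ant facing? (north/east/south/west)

0) ddddddddd
ddddddddd
ddddddddd
ddddvdddd
ddddddddd
ddddddddd
ddddddddd
1) ddddddddd
ddddddddd
ddddddddd
ddd<Adddd
ddddddddd
ddddddddd
ddddddddd
2) ddddddddd
ddddddddd
ddd^ddddd
dddAAdddd
ddddddddd
ddddddddd
ddddddddd
3) ddddddddd
ddddddddd
dddA>dddd
dddAAdddd
ddddddddd
ddddddddd
ddddddddd
4) ddddddddd
ddddddddd
dddAAdddd
dddAvdddd
ddddddddd
ddddddddd
ddddddddd
5) ddddddddd
ddddddddd
dddAAdddd
dddAd>ddd
ddddddddd
ddddddddd
ddddddddd
6) ddddddddd
ddddddddd
dddAAdddd
dddAdAddd
dddddvddd
ddddddddd
ddddddddd
7) ddddddddd
ddddddddd
dddAAdddd
dddAdAddd
dddd<Addd
ddddddddd
ddddddddd
8) ddddddddd
ddddddddd
dddAAdddd
dddA^Addd
ddddAAddd
ddddddddd
ddddddddd
9) ddddddddd
ddddddddd
dddAAdddd
dddAA>ddd
ddddAAddd
ddddddddd
ddddddddd
10) ddddddddd
ddddddddd
dddAA^ddd
dddAAdddd
ddddAAddd
ddddddddd
ddddddddd
11) ddddddddd
ddddddddd
dddAAA>dd
dddAAdddd
ddddAAddd
ddddddddd
ddddddddd
12) ddddddddd
ddddddddd
dddAAAAdd
dddAAdvdd
ddddAAddd
ddddddddd
ddddddddd
13) ddddddddd
ddddddddd
dddAAAAdd
dddAA<Add
ddddAAddd
ddddddddd
ddddddddd
14) ddddddddd
ddddddddd
dddAA^Add
dddAAAAdd
ddddAAddd
ddddddddd
ddddddddd
15) ddddddddd
ddddddddd
dddA<dAdd
dddAAAAdd
ddddAAddd
ddddddddd
ddddddddd
16) ddddddddd
ddddddddd
dddAddAdd
dddAvAAdd
ddddAAddd
ddddddddd
ddddddddd
17) ddddddddd
ddddddddd
dddAddAdd
dddAd>Add
ddddAAddd
ddddddddd
ddddddddd
18) ddddddddd
ddddddddd
dddAd^Add
dddAddAdd
ddddAAddd
ddddddddd
ddddddddd

north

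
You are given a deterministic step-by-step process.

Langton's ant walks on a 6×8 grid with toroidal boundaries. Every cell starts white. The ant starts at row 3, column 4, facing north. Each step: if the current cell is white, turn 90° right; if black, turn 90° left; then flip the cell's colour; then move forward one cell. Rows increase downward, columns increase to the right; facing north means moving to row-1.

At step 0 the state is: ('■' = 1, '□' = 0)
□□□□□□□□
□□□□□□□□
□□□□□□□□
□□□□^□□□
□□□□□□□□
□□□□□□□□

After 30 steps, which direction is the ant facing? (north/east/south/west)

north

[0] □□□□□□□□
□□□□□□□□
□□□□□□□□
□□□□^□□□
□□□□□□□□
□□□□□□□□
[1] □□□□□□□□
□□□□□□□□
□□□□□□□□
□□□□■>□□
□□□□□□□□
□□□□□□□□
[2] □□□□□□□□
□□□□□□□□
□□□□□□□□
□□□□■■□□
□□□□□v□□
□□□□□□□□
[3] □□□□□□□□
□□□□□□□□
□□□□□□□□
□□□□■■□□
□□□□<■□□
□□□□□□□□
[4] □□□□□□□□
□□□□□□□□
□□□□□□□□
□□□□^■□□
□□□□■■□□
□□□□□□□□
[5] □□□□□□□□
□□□□□□□□
□□□□□□□□
□□□<□■□□
□□□□■■□□
□□□□□□□□
[6] □□□□□□□□
□□□□□□□□
□□□^□□□□
□□□■□■□□
□□□□■■□□
□□□□□□□□
[7] □□□□□□□□
□□□□□□□□
□□□■>□□□
□□□■□■□□
□□□□■■□□
□□□□□□□□
[8] □□□□□□□□
□□□□□□□□
□□□■■□□□
□□□■v■□□
□□□□■■□□
□□□□□□□□
[9] □□□□□□□□
□□□□□□□□
□□□■■□□□
□□□<■■□□
□□□□■■□□
□□□□□□□□
[10] □□□□□□□□
□□□□□□□□
□□□■■□□□
□□□□■■□□
□□□v■■□□
□□□□□□□□
[11] □□□□□□□□
□□□□□□□□
□□□■■□□□
□□□□■■□□
□□<■■■□□
□□□□□□□□
[12] □□□□□□□□
□□□□□□□□
□□□■■□□□
□□^□■■□□
□□■■■■□□
□□□□□□□□
[13] □□□□□□□□
□□□□□□□□
□□□■■□□□
□□■>■■□□
□□■■■■□□
□□□□□□□□
[14] □□□□□□□□
□□□□□□□□
□□□■■□□□
□□■■■■□□
□□■v■■□□
□□□□□□□□
[15] □□□□□□□□
□□□□□□□□
□□□■■□□□
□□■■■■□□
□□■□>■□□
□□□□□□□□
[16] □□□□□□□□
□□□□□□□□
□□□■■□□□
□□■■^■□□
□□■□□■□□
□□□□□□□□
[17] □□□□□□□□
□□□□□□□□
□□□■■□□□
□□■<□■□□
□□■□□■□□
□□□□□□□□
[18] □□□□□□□□
□□□□□□□□
□□□■■□□□
□□■□□■□□
□□■v□■□□
□□□□□□□□
[19] □□□□□□□□
□□□□□□□□
□□□■■□□□
□□■□□■□□
□□<■□■□□
□□□□□□□□
[20] □□□□□□□□
□□□□□□□□
□□□■■□□□
□□■□□■□□
□□□■□■□□
□□v□□□□□
[21] □□□□□□□□
□□□□□□□□
□□□■■□□□
□□■□□■□□
□□□■□■□□
□<■□□□□□
[22] □□□□□□□□
□□□□□□□□
□□□■■□□□
□□■□□■□□
□^□■□■□□
□■■□□□□□
[23] □□□□□□□□
□□□□□□□□
□□□■■□□□
□□■□□■□□
□■>■□■□□
□■■□□□□□
[24] □□□□□□□□
□□□□□□□□
□□□■■□□□
□□■□□■□□
□■■■□■□□
□■v□□□□□
[25] □□□□□□□□
□□□□□□□□
□□□■■□□□
□□■□□■□□
□■■■□■□□
□■□>□□□□
[26] □□□v□□□□
□□□□□□□□
□□□■■□□□
□□■□□■□□
□■■■□■□□
□■□■□□□□
[27] □□<■□□□□
□□□□□□□□
□□□■■□□□
□□■□□■□□
□■■■□■□□
□■□■□□□□
[28] □□■■□□□□
□□□□□□□□
□□□■■□□□
□□■□□■□□
□■■■□■□□
□■^■□□□□
[29] □□■■□□□□
□□□□□□□□
□□□■■□□□
□□■□□■□□
□■■■□■□□
□■■>□□□□
[30] □□■■□□□□
□□□□□□□□
□□□■■□□□
□□■□□■□□
□■■^□■□□
□■■□□□□□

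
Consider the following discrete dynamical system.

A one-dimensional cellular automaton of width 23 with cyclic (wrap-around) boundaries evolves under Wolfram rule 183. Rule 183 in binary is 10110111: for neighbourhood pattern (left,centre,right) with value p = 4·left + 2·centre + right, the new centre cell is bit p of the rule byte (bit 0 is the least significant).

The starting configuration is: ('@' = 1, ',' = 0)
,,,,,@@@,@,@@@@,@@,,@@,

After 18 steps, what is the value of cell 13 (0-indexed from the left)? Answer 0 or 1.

0

t=0: ,,,,,@@@,@,@@@@,@@,,@@,
t=1: @@@@@,@,@@@,@@,@,,@@,,@
t=2: @@@@,@@@,@,@,,@@@@,,@@,
t=3: ,@@,@,@,@@@@@@,@@,@@,,@
t=4: @,,@@@@@,@@@@,@,,@,,@@@
t=5: ,@@,@@@,@,@@,@@@@@@@,@@
t=6: @,,@,@,@@@,,@,@@@@@,@,,
t=7: @@@@@@@,@,@@@@,@@@,@@@@
t=8: @@@@@@,@@@,@@,@,@,@,@@@
t=9: @@@@@,@,@,@,,@@@@@@@,@@
t=10: @@@@,@@@@@@@@,@@@@@,@,@
t=11: @@@,@,@@@@@@,@,@@@,@@@,
t=12: ,@,@@@,@@@@,@@@,@,@,@,@
t=13: @@@,@,@,@@,@,@,@@@@@@@@
t=14: @@,@@@@@,,@@@@@,@@@@@@@
t=15: @,@,@@@,@@,@@@,@,@@@@@@
t=16: ,@@@,@,@,,@,@,@@@,@@@@@
t=17: @,@,@@@@@@@@@@,@,@,@@@,
t=18: @@@@,@@@@@@@@,@@@@@,@,@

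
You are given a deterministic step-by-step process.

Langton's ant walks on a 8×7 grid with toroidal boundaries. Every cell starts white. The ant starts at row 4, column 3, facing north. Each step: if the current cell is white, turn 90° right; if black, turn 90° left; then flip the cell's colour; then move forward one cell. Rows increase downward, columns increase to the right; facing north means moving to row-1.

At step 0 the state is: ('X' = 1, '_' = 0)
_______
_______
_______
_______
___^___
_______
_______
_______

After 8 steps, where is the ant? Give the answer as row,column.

4,3

step 0: _______
_______
_______
_______
___^___
_______
_______
_______
step 1: _______
_______
_______
_______
___X>__
_______
_______
_______
step 2: _______
_______
_______
_______
___XX__
____v__
_______
_______
step 3: _______
_______
_______
_______
___XX__
___<X__
_______
_______
step 4: _______
_______
_______
_______
___^X__
___XX__
_______
_______
step 5: _______
_______
_______
_______
__<_X__
___XX__
_______
_______
step 6: _______
_______
_______
__^____
__X_X__
___XX__
_______
_______
step 7: _______
_______
_______
__X>___
__X_X__
___XX__
_______
_______
step 8: _______
_______
_______
__XX___
__XvX__
___XX__
_______
_______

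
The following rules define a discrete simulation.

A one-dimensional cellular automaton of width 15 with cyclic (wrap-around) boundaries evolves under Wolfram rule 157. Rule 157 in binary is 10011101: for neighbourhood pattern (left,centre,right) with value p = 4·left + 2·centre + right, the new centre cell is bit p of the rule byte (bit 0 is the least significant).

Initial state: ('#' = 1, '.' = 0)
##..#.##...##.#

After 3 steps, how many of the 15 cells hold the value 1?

k=0  ##..#.##...##.#
k=1  #.#.#.#.##.#..#
k=2  ..#.#.#.#..##.#
k=3  #.#.#.#.##.#..#

8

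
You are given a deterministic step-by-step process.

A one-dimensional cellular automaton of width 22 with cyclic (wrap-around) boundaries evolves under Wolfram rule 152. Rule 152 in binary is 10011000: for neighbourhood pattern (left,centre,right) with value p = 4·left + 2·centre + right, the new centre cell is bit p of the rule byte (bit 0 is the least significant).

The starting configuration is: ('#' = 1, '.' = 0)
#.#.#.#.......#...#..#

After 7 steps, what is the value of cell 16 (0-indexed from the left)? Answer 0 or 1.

t=0: #.#.#.#.......#...#..#
t=1: .......#.......#...#.#
t=2: #.......#.......#.....
t=3: .#.......#.......#....
t=4: ..#.......#.......#...
t=5: ...#.......#.......#..
t=6: ....#.......#.......#.
t=7: .....#.......#.......#

0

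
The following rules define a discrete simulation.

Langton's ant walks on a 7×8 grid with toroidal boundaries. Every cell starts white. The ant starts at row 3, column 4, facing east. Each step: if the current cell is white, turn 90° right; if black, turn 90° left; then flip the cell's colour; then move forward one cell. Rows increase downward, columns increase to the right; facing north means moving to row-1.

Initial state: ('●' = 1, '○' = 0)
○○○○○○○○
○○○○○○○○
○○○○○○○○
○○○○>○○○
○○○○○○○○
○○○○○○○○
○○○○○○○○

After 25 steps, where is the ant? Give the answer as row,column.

2,2

t=0: ○○○○○○○○
○○○○○○○○
○○○○○○○○
○○○○>○○○
○○○○○○○○
○○○○○○○○
○○○○○○○○
t=1: ○○○○○○○○
○○○○○○○○
○○○○○○○○
○○○○●○○○
○○○○v○○○
○○○○○○○○
○○○○○○○○
t=2: ○○○○○○○○
○○○○○○○○
○○○○○○○○
○○○○●○○○
○○○<●○○○
○○○○○○○○
○○○○○○○○
t=3: ○○○○○○○○
○○○○○○○○
○○○○○○○○
○○○^●○○○
○○○●●○○○
○○○○○○○○
○○○○○○○○
t=4: ○○○○○○○○
○○○○○○○○
○○○○○○○○
○○○●>○○○
○○○●●○○○
○○○○○○○○
○○○○○○○○
t=5: ○○○○○○○○
○○○○○○○○
○○○○^○○○
○○○●○○○○
○○○●●○○○
○○○○○○○○
○○○○○○○○
t=6: ○○○○○○○○
○○○○○○○○
○○○○●>○○
○○○●○○○○
○○○●●○○○
○○○○○○○○
○○○○○○○○
t=7: ○○○○○○○○
○○○○○○○○
○○○○●●○○
○○○●○v○○
○○○●●○○○
○○○○○○○○
○○○○○○○○
t=8: ○○○○○○○○
○○○○○○○○
○○○○●●○○
○○○●<●○○
○○○●●○○○
○○○○○○○○
○○○○○○○○
t=9: ○○○○○○○○
○○○○○○○○
○○○○^●○○
○○○●●●○○
○○○●●○○○
○○○○○○○○
○○○○○○○○
t=10: ○○○○○○○○
○○○○○○○○
○○○<○●○○
○○○●●●○○
○○○●●○○○
○○○○○○○○
○○○○○○○○
t=11: ○○○○○○○○
○○○^○○○○
○○○●○●○○
○○○●●●○○
○○○●●○○○
○○○○○○○○
○○○○○○○○
t=12: ○○○○○○○○
○○○●>○○○
○○○●○●○○
○○○●●●○○
○○○●●○○○
○○○○○○○○
○○○○○○○○
t=13: ○○○○○○○○
○○○●●○○○
○○○●v●○○
○○○●●●○○
○○○●●○○○
○○○○○○○○
○○○○○○○○
t=14: ○○○○○○○○
○○○●●○○○
○○○<●●○○
○○○●●●○○
○○○●●○○○
○○○○○○○○
○○○○○○○○
t=15: ○○○○○○○○
○○○●●○○○
○○○○●●○○
○○○v●●○○
○○○●●○○○
○○○○○○○○
○○○○○○○○
t=16: ○○○○○○○○
○○○●●○○○
○○○○●●○○
○○○○>●○○
○○○●●○○○
○○○○○○○○
○○○○○○○○
t=17: ○○○○○○○○
○○○●●○○○
○○○○^●○○
○○○○○●○○
○○○●●○○○
○○○○○○○○
○○○○○○○○
t=18: ○○○○○○○○
○○○●●○○○
○○○<○●○○
○○○○○●○○
○○○●●○○○
○○○○○○○○
○○○○○○○○
t=19: ○○○○○○○○
○○○^●○○○
○○○●○●○○
○○○○○●○○
○○○●●○○○
○○○○○○○○
○○○○○○○○
t=20: ○○○○○○○○
○○<○●○○○
○○○●○●○○
○○○○○●○○
○○○●●○○○
○○○○○○○○
○○○○○○○○
t=21: ○○^○○○○○
○○●○●○○○
○○○●○●○○
○○○○○●○○
○○○●●○○○
○○○○○○○○
○○○○○○○○
t=22: ○○●>○○○○
○○●○●○○○
○○○●○●○○
○○○○○●○○
○○○●●○○○
○○○○○○○○
○○○○○○○○
t=23: ○○●●○○○○
○○●v●○○○
○○○●○●○○
○○○○○●○○
○○○●●○○○
○○○○○○○○
○○○○○○○○
t=24: ○○●●○○○○
○○<●●○○○
○○○●○●○○
○○○○○●○○
○○○●●○○○
○○○○○○○○
○○○○○○○○
t=25: ○○●●○○○○
○○○●●○○○
○○v●○●○○
○○○○○●○○
○○○●●○○○
○○○○○○○○
○○○○○○○○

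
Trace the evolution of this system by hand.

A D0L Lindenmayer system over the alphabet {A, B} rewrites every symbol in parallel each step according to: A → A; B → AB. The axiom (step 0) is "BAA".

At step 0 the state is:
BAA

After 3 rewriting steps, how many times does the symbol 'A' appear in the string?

k=0  BAA
k=1  ABAA
k=2  AABAA
k=3  AAABAA

5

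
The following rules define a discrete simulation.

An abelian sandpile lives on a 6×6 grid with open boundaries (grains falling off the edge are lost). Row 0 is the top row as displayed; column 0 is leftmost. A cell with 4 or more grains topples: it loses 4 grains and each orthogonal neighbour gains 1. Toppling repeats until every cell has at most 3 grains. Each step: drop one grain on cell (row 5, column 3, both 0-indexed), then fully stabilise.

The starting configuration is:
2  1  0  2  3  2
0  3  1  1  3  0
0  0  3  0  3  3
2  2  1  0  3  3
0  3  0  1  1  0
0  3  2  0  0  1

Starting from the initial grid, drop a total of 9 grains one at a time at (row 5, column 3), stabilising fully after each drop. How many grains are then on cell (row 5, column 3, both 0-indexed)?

[0] 2  1  0  2  3  2
0  3  1  1  3  0
0  0  3  0  3  3
2  2  1  0  3  3
0  3  0  1  1  0
0  3  2  0  0  1
[1] 2  1  0  2  3  2
0  3  1  1  3  0
0  0  3  0  3  3
2  2  1  0  3  3
0  3  0  1  1  0
0  3  2  1  0  1
[2] 2  1  0  2  3  2
0  3  1  1  3  0
0  0  3  0  3  3
2  2  1  0  3  3
0  3  0  1  1  0
0  3  2  2  0  1
[3] 2  1  0  2  3  2
0  3  1  1  3  0
0  0  3  0  3  3
2  2  1  0  3  3
0  3  0  1  1  0
0  3  2  3  0  1
[4] 2  1  0  2  3  2
0  3  1  1  3  0
0  0  3  0  3  3
2  2  1  0  3  3
0  3  0  2  1  0
0  3  3  0  1  1
[5] 2  1  0  2  3  2
0  3  1  1  3  0
0  0  3  0  3  3
2  2  1  0  3  3
0  3  0  2  1  0
0  3  3  1  1  1
[6] 2  1  0  2  3  2
0  3  1  1  3  0
0  0  3  0  3  3
2  2  1  0  3  3
0  3  0  2  1  0
0  3  3  2  1  1
[7] 2  1  0  2  3  2
0  3  1  1  3  0
0  0  3  0  3  3
2  2  1  0  3  3
0  3  0  2  1  0
0  3  3  3  1  1
[8] 2  1  0  2  3  2
0  3  1  1  3  0
0  0  3  0  3  3
2  3  1  0  3  3
1  0  2  3  1  0
1  1  1  1  2  1
[9] 2  1  0  2  3  2
0  3  1  1  3  0
0  0  3  0  3  3
2  3  1  0  3  3
1  0  2  3  1  0
1  1  1  2  2  1

2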